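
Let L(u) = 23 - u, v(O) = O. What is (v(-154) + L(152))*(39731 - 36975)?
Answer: -779948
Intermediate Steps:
(v(-154) + L(152))*(39731 - 36975) = (-154 + (23 - 1*152))*(39731 - 36975) = (-154 + (23 - 152))*2756 = (-154 - 129)*2756 = -283*2756 = -779948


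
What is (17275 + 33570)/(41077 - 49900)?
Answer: -50845/8823 ≈ -5.7628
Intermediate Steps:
(17275 + 33570)/(41077 - 49900) = 50845/(-8823) = 50845*(-1/8823) = -50845/8823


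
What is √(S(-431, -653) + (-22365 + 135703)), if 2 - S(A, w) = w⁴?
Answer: I*√181824521941 ≈ 4.2641e+5*I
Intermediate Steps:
S(A, w) = 2 - w⁴
√(S(-431, -653) + (-22365 + 135703)) = √((2 - 1*(-653)⁴) + (-22365 + 135703)) = √((2 - 1*181824635281) + 113338) = √((2 - 181824635281) + 113338) = √(-181824635279 + 113338) = √(-181824521941) = I*√181824521941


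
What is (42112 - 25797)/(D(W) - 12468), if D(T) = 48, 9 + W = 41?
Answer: -3263/2484 ≈ -1.3136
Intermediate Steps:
W = 32 (W = -9 + 41 = 32)
(42112 - 25797)/(D(W) - 12468) = (42112 - 25797)/(48 - 12468) = 16315/(-12420) = 16315*(-1/12420) = -3263/2484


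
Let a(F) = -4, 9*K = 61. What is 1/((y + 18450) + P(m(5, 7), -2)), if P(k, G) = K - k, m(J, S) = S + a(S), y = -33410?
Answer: -9/134606 ≈ -6.6862e-5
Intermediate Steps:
K = 61/9 (K = (⅑)*61 = 61/9 ≈ 6.7778)
m(J, S) = -4 + S (m(J, S) = S - 4 = -4 + S)
P(k, G) = 61/9 - k
1/((y + 18450) + P(m(5, 7), -2)) = 1/((-33410 + 18450) + (61/9 - (-4 + 7))) = 1/(-14960 + (61/9 - 1*3)) = 1/(-14960 + (61/9 - 3)) = 1/(-14960 + 34/9) = 1/(-134606/9) = -9/134606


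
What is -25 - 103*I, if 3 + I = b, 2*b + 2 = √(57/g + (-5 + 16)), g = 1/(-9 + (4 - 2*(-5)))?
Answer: 387 - 103*√74 ≈ -499.04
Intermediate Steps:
g = ⅕ (g = 1/(-9 + (4 + 10)) = 1/(-9 + 14) = 1/5 = ⅕ ≈ 0.20000)
b = -1 + √74 (b = -1 + √(57/(⅕) + (-5 + 16))/2 = -1 + √(57*5 + 11)/2 = -1 + √(285 + 11)/2 = -1 + √296/2 = -1 + (2*√74)/2 = -1 + √74 ≈ 7.6023)
I = -4 + √74 (I = -3 + (-1 + √74) = -4 + √74 ≈ 4.6023)
-25 - 103*I = -25 - 103*(-4 + √74) = -25 + (412 - 103*√74) = 387 - 103*√74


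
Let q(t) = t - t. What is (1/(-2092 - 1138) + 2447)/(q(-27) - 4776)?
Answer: -2634603/5142160 ≈ -0.51235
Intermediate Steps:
q(t) = 0
(1/(-2092 - 1138) + 2447)/(q(-27) - 4776) = (1/(-2092 - 1138) + 2447)/(0 - 4776) = (1/(-3230) + 2447)/(-4776) = (-1/3230 + 2447)*(-1/4776) = (7903809/3230)*(-1/4776) = -2634603/5142160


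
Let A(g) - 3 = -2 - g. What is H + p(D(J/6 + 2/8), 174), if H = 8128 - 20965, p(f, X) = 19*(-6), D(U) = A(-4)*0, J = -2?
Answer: -12951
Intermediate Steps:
A(g) = 1 - g (A(g) = 3 + (-2 - g) = 1 - g)
D(U) = 0 (D(U) = (1 - 1*(-4))*0 = (1 + 4)*0 = 5*0 = 0)
p(f, X) = -114
H = -12837
H + p(D(J/6 + 2/8), 174) = -12837 - 114 = -12951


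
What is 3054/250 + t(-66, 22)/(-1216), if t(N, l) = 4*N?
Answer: 236229/19000 ≈ 12.433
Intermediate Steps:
3054/250 + t(-66, 22)/(-1216) = 3054/250 + (4*(-66))/(-1216) = 3054*(1/250) - 264*(-1/1216) = 1527/125 + 33/152 = 236229/19000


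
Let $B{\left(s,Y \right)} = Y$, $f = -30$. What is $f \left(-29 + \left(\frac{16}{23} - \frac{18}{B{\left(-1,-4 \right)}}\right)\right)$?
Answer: $\frac{16425}{23} \approx 714.13$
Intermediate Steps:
$f \left(-29 + \left(\frac{16}{23} - \frac{18}{B{\left(-1,-4 \right)}}\right)\right) = - 30 \left(-29 + \left(\frac{16}{23} - \frac{18}{-4}\right)\right) = - 30 \left(-29 + \left(16 \cdot \frac{1}{23} - - \frac{9}{2}\right)\right) = - 30 \left(-29 + \left(\frac{16}{23} + \frac{9}{2}\right)\right) = - 30 \left(-29 + \frac{239}{46}\right) = \left(-30\right) \left(- \frac{1095}{46}\right) = \frac{16425}{23}$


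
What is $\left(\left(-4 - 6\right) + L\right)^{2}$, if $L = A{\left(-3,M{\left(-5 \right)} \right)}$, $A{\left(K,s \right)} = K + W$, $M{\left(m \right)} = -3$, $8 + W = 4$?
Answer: $289$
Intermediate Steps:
$W = -4$ ($W = -8 + 4 = -4$)
$A{\left(K,s \right)} = -4 + K$ ($A{\left(K,s \right)} = K - 4 = -4 + K$)
$L = -7$ ($L = -4 - 3 = -7$)
$\left(\left(-4 - 6\right) + L\right)^{2} = \left(\left(-4 - 6\right) - 7\right)^{2} = \left(-10 - 7\right)^{2} = \left(-17\right)^{2} = 289$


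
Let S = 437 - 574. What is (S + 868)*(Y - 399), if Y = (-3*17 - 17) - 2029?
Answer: -1824576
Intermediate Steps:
S = -137
Y = -2097 (Y = (-51 - 17) - 2029 = -68 - 2029 = -2097)
(S + 868)*(Y - 399) = (-137 + 868)*(-2097 - 399) = 731*(-2496) = -1824576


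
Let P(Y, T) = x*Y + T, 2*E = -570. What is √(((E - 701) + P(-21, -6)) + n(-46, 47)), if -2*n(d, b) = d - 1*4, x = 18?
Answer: I*√1345 ≈ 36.674*I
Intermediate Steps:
E = -285 (E = (½)*(-570) = -285)
P(Y, T) = T + 18*Y (P(Y, T) = 18*Y + T = T + 18*Y)
n(d, b) = 2 - d/2 (n(d, b) = -(d - 1*4)/2 = -(d - 4)/2 = -(-4 + d)/2 = 2 - d/2)
√(((E - 701) + P(-21, -6)) + n(-46, 47)) = √(((-285 - 701) + (-6 + 18*(-21))) + (2 - ½*(-46))) = √((-986 + (-6 - 378)) + (2 + 23)) = √((-986 - 384) + 25) = √(-1370 + 25) = √(-1345) = I*√1345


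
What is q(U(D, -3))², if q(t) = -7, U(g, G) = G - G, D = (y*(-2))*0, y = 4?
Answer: 49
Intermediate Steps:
D = 0 (D = (4*(-2))*0 = -8*0 = 0)
U(g, G) = 0
q(U(D, -3))² = (-7)² = 49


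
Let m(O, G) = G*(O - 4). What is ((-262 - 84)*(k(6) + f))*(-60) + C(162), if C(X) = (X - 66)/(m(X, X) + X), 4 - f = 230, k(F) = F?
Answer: -19606989584/4293 ≈ -4.5672e+6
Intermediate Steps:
m(O, G) = G*(-4 + O)
f = -226 (f = 4 - 1*230 = 4 - 230 = -226)
C(X) = (-66 + X)/(X + X*(-4 + X)) (C(X) = (X - 66)/(X*(-4 + X) + X) = (-66 + X)/(X + X*(-4 + X)))
((-262 - 84)*(k(6) + f))*(-60) + C(162) = ((-262 - 84)*(6 - 226))*(-60) + (-66 + 162)/(162*(-3 + 162)) = -346*(-220)*(-60) + (1/162)*96/159 = 76120*(-60) + (1/162)*(1/159)*96 = -4567200 + 16/4293 = -19606989584/4293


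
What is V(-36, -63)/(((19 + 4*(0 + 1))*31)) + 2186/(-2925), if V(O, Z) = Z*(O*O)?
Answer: -240379018/2085525 ≈ -115.26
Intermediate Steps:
V(O, Z) = Z*O²
V(-36, -63)/(((19 + 4*(0 + 1))*31)) + 2186/(-2925) = (-63*(-36)²)/(((19 + 4*(0 + 1))*31)) + 2186/(-2925) = (-63*1296)/(((19 + 4*1)*31)) + 2186*(-1/2925) = -81648*1/(31*(19 + 4)) - 2186/2925 = -81648/(23*31) - 2186/2925 = -81648/713 - 2186/2925 = -240379018/2085525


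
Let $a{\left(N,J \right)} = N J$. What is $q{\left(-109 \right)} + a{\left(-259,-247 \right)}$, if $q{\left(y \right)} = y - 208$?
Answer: $63656$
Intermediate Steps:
$a{\left(N,J \right)} = J N$
$q{\left(y \right)} = -208 + y$ ($q{\left(y \right)} = y - 208 = -208 + y$)
$q{\left(-109 \right)} + a{\left(-259,-247 \right)} = \left(-208 - 109\right) - -63973 = -317 + 63973 = 63656$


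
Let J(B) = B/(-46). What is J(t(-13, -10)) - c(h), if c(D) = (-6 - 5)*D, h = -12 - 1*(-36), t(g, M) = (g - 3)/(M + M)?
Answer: 30358/115 ≈ 263.98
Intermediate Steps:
t(g, M) = (-3 + g)/(2*M) (t(g, M) = (-3 + g)/((2*M)) = (-3 + g)*(1/(2*M)) = (-3 + g)/(2*M))
J(B) = -B/46 (J(B) = B*(-1/46) = -B/46)
h = 24 (h = -12 + 36 = 24)
c(D) = -11*D
J(t(-13, -10)) - c(h) = -(-3 - 13)/(92*(-10)) - (-11)*24 = -(-1)*(-16)/(92*10) - 1*(-264) = -1/46*⅘ + 264 = -2/115 + 264 = 30358/115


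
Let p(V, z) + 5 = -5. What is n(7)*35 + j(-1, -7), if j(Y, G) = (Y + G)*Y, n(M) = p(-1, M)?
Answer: -342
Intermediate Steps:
p(V, z) = -10 (p(V, z) = -5 - 5 = -10)
n(M) = -10
j(Y, G) = Y*(G + Y) (j(Y, G) = (G + Y)*Y = Y*(G + Y))
n(7)*35 + j(-1, -7) = -10*35 - (-7 - 1) = -350 - 1*(-8) = -350 + 8 = -342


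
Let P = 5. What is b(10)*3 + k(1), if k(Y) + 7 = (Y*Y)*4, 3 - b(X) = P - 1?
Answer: -6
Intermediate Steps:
b(X) = -1 (b(X) = 3 - (5 - 1) = 3 - 1*4 = 3 - 4 = -1)
k(Y) = -7 + 4*Y² (k(Y) = -7 + (Y*Y)*4 = -7 + Y²*4 = -7 + 4*Y²)
b(10)*3 + k(1) = -1*3 + (-7 + 4*1²) = -3 + (-7 + 4*1) = -3 + (-7 + 4) = -3 - 3 = -6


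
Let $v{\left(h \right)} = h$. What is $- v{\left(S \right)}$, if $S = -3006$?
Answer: $3006$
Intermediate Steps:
$- v{\left(S \right)} = \left(-1\right) \left(-3006\right) = 3006$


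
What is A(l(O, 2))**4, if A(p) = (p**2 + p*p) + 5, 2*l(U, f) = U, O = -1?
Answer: 14641/16 ≈ 915.06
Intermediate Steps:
l(U, f) = U/2
A(p) = 5 + 2*p**2 (A(p) = (p**2 + p**2) + 5 = 2*p**2 + 5 = 5 + 2*p**2)
A(l(O, 2))**4 = (5 + 2*((1/2)*(-1))**2)**4 = (5 + 2*(-1/2)**2)**4 = (5 + 2*(1/4))**4 = (5 + 1/2)**4 = (11/2)**4 = 14641/16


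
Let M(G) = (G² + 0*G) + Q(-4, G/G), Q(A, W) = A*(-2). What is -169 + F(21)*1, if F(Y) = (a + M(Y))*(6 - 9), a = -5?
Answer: -1501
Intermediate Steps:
Q(A, W) = -2*A
M(G) = 8 + G² (M(G) = (G² + 0*G) - 2*(-4) = (G² + 0) + 8 = G² + 8 = 8 + G²)
F(Y) = -9 - 3*Y² (F(Y) = (-5 + (8 + Y²))*(6 - 9) = (3 + Y²)*(-3) = -9 - 3*Y²)
-169 + F(21)*1 = -169 + (-9 - 3*21²)*1 = -169 + (-9 - 3*441)*1 = -169 + (-9 - 1323)*1 = -169 - 1332*1 = -169 - 1332 = -1501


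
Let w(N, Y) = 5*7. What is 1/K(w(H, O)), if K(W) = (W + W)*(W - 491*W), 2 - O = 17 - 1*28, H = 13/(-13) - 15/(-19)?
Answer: -1/1200500 ≈ -8.3299e-7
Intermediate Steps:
H = -4/19 (H = 13*(-1/13) - 15*(-1/19) = -1 + 15/19 = -4/19 ≈ -0.21053)
O = 13 (O = 2 - (17 - 1*28) = 2 - (17 - 28) = 2 - 1*(-11) = 2 + 11 = 13)
w(N, Y) = 35
K(W) = -980*W² (K(W) = (2*W)*(-490*W) = -980*W²)
1/K(w(H, O)) = 1/(-980*35²) = 1/(-980*1225) = 1/(-1200500) = -1/1200500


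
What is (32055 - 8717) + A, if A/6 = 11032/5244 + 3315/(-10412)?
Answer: 2795728093/119738 ≈ 23349.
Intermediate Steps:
A = 1282649/119738 (A = 6*(11032/5244 + 3315/(-10412)) = 6*(11032*(1/5244) + 3315*(-1/10412)) = 6*(2758/1311 - 3315/10412) = 6*(1282649/718428) = 1282649/119738 ≈ 10.712)
(32055 - 8717) + A = (32055 - 8717) + 1282649/119738 = 23338 + 1282649/119738 = 2795728093/119738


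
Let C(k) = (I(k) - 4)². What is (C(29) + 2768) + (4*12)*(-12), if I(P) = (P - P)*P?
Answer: 2208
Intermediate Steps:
I(P) = 0 (I(P) = 0*P = 0)
C(k) = 16 (C(k) = (0 - 4)² = (-4)² = 16)
(C(29) + 2768) + (4*12)*(-12) = (16 + 2768) + (4*12)*(-12) = 2784 + 48*(-12) = 2784 - 576 = 2208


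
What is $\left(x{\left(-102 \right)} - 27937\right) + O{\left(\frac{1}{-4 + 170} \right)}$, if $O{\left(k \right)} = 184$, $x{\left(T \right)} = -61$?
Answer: $-27814$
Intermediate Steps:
$\left(x{\left(-102 \right)} - 27937\right) + O{\left(\frac{1}{-4 + 170} \right)} = \left(-61 - 27937\right) + 184 = -27998 + 184 = -27814$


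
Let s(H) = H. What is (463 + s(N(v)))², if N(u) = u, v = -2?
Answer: 212521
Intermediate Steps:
(463 + s(N(v)))² = (463 - 2)² = 461² = 212521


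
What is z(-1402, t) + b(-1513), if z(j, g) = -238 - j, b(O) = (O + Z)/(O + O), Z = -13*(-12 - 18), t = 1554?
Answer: 3523387/3026 ≈ 1164.4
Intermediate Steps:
Z = 390 (Z = -13*(-30) = 390)
b(O) = (390 + O)/(2*O) (b(O) = (O + 390)/(O + O) = (390 + O)/((2*O)) = (390 + O)*(1/(2*O)) = (390 + O)/(2*O))
z(-1402, t) + b(-1513) = (-238 - 1*(-1402)) + (½)*(390 - 1513)/(-1513) = (-238 + 1402) + (½)*(-1/1513)*(-1123) = 1164 + 1123/3026 = 3523387/3026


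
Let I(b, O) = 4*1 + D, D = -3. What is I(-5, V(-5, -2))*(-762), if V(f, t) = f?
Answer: -762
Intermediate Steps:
I(b, O) = 1 (I(b, O) = 4*1 - 3 = 4 - 3 = 1)
I(-5, V(-5, -2))*(-762) = 1*(-762) = -762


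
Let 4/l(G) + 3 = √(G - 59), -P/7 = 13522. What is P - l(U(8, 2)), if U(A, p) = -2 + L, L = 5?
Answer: -6152498/65 + 8*I*√14/65 ≈ -94654.0 + 0.46051*I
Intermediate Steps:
P = -94654 (P = -7*13522 = -94654)
U(A, p) = 3 (U(A, p) = -2 + 5 = 3)
l(G) = 4/(-3 + √(-59 + G)) (l(G) = 4/(-3 + √(G - 59)) = 4/(-3 + √(-59 + G)))
P - l(U(8, 2)) = -94654 - 4/(-3 + √(-59 + 3)) = -94654 - 4/(-3 + √(-56)) = -94654 - 4/(-3 + 2*I*√14)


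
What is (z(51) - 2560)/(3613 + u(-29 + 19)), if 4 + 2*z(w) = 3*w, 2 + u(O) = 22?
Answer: -1657/2422 ≈ -0.68414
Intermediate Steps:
u(O) = 20 (u(O) = -2 + 22 = 20)
z(w) = -2 + 3*w/2 (z(w) = -2 + (3*w)/2 = -2 + 3*w/2)
(z(51) - 2560)/(3613 + u(-29 + 19)) = ((-2 + (3/2)*51) - 2560)/(3613 + 20) = ((-2 + 153/2) - 2560)/3633 = (149/2 - 2560)*(1/3633) = -4971/2*1/3633 = -1657/2422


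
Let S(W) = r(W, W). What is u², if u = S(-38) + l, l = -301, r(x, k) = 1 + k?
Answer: 114244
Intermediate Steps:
S(W) = 1 + W
u = -338 (u = (1 - 38) - 301 = -37 - 301 = -338)
u² = (-338)² = 114244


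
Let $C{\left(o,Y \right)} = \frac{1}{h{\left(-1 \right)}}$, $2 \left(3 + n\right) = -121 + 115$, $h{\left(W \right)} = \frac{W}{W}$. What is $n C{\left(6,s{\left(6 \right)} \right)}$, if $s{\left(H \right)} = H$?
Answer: $-6$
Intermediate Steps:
$h{\left(W \right)} = 1$
$n = -6$ ($n = -3 + \frac{-121 + 115}{2} = -3 + \frac{1}{2} \left(-6\right) = -3 - 3 = -6$)
$C{\left(o,Y \right)} = 1$ ($C{\left(o,Y \right)} = 1^{-1} = 1$)
$n C{\left(6,s{\left(6 \right)} \right)} = \left(-6\right) 1 = -6$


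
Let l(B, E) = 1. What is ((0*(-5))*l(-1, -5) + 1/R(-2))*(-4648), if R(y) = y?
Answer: 2324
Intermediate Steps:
((0*(-5))*l(-1, -5) + 1/R(-2))*(-4648) = ((0*(-5))*1 + 1/(-2))*(-4648) = (0*1 - 1/2)*(-4648) = (0 - 1/2)*(-4648) = -1/2*(-4648) = 2324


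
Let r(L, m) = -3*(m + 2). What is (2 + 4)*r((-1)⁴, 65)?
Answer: -1206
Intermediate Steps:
r(L, m) = -6 - 3*m (r(L, m) = -3*(2 + m) = -6 - 3*m)
(2 + 4)*r((-1)⁴, 65) = (2 + 4)*(-6 - 3*65) = 6*(-6 - 195) = 6*(-201) = -1206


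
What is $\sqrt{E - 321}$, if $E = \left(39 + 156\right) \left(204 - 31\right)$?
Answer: $\sqrt{33414} \approx 182.79$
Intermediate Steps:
$E = 33735$ ($E = 195 \cdot 173 = 33735$)
$\sqrt{E - 321} = \sqrt{33735 - 321} = \sqrt{33414}$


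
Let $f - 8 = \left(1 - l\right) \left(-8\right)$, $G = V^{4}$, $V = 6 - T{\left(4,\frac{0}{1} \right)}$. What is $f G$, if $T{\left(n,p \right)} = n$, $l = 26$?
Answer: $3328$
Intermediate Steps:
$V = 2$ ($V = 6 - 4 = 2$)
$G = 16$ ($G = 2^{4} = 16$)
$f = 208$ ($f = 8 + \left(1 - 26\right) \left(-8\right) = 8 - -200 = 8 + 200 = 208$)
$f G = 208 \cdot 16 = 3328$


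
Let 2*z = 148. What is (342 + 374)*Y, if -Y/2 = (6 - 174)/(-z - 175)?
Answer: -80192/83 ≈ -966.17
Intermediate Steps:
z = 74 (z = (½)*148 = 74)
Y = -112/83 (Y = -2*(6 - 174)/(-1*74 - 175) = -(-336)/(-74 - 175) = -(-336)/(-249) = -(-336)*(-1)/249 = -2*56/83 = -112/83 ≈ -1.3494)
(342 + 374)*Y = (342 + 374)*(-112/83) = 716*(-112/83) = -80192/83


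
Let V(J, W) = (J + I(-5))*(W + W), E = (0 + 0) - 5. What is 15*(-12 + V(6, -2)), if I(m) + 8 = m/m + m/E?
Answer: -180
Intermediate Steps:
E = -5 (E = 0 - 5 = -5)
I(m) = -7 - m/5 (I(m) = -8 + (m/m + m/(-5)) = -8 + (1 + m*(-⅕)) = -8 + (1 - m/5) = -7 - m/5)
V(J, W) = 2*W*(-6 + J) (V(J, W) = (J + (-7 - ⅕*(-5)))*(W + W) = (J + (-7 + 1))*(2*W) = (J - 6)*(2*W) = (-6 + J)*(2*W) = 2*W*(-6 + J))
15*(-12 + V(6, -2)) = 15*(-12 + 2*(-2)*(-6 + 6)) = 15*(-12 + 2*(-2)*0) = 15*(-12 + 0) = 15*(-12) = -180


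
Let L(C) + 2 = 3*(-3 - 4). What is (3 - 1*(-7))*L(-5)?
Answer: -230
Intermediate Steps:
L(C) = -23 (L(C) = -2 + 3*(-3 - 4) = -2 + 3*(-7) = -2 - 21 = -23)
(3 - 1*(-7))*L(-5) = (3 - 1*(-7))*(-23) = (3 + 7)*(-23) = 10*(-23) = -230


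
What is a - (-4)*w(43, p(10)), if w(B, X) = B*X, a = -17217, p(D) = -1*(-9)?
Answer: -15669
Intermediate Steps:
p(D) = 9
a - (-4)*w(43, p(10)) = -17217 - (-4)*43*9 = -17217 - (-4)*387 = -17217 - 1*(-1548) = -17217 + 1548 = -15669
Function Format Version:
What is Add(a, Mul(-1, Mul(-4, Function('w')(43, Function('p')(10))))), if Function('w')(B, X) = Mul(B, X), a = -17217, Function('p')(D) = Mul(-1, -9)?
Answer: -15669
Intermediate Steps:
Function('p')(D) = 9
Add(a, Mul(-1, Mul(-4, Function('w')(43, Function('p')(10))))) = Add(-17217, Mul(-1, Mul(-4, Mul(43, 9)))) = Add(-17217, Mul(-1, Mul(-4, 387))) = Add(-17217, Mul(-1, -1548)) = Add(-17217, 1548) = -15669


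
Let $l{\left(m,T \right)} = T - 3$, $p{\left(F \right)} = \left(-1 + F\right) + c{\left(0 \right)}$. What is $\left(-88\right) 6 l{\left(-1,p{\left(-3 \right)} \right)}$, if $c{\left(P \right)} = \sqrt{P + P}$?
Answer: $3696$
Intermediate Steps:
$c{\left(P \right)} = \sqrt{2} \sqrt{P}$ ($c{\left(P \right)} = \sqrt{2 P} = \sqrt{2} \sqrt{P}$)
$p{\left(F \right)} = -1 + F$ ($p{\left(F \right)} = \left(-1 + F\right) + \sqrt{2} \sqrt{0} = \left(-1 + F\right) + \sqrt{2} \cdot 0 = \left(-1 + F\right) + 0 = -1 + F$)
$l{\left(m,T \right)} = -3 + T$
$\left(-88\right) 6 l{\left(-1,p{\left(-3 \right)} \right)} = \left(-88\right) 6 \left(-3 - 4\right) = - 528 \left(-3 - 4\right) = \left(-528\right) \left(-7\right) = 3696$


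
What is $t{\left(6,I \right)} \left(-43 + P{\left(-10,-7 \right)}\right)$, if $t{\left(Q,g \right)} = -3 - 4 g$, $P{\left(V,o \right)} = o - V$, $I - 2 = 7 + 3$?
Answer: $2040$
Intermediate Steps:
$I = 12$ ($I = 2 + \left(7 + 3\right) = 2 + 10 = 12$)
$t{\left(6,I \right)} \left(-43 + P{\left(-10,-7 \right)}\right) = \left(-3 - 48\right) \left(-43 - -3\right) = \left(-3 - 48\right) \left(-43 + \left(-7 + 10\right)\right) = - 51 \left(-43 + 3\right) = \left(-51\right) \left(-40\right) = 2040$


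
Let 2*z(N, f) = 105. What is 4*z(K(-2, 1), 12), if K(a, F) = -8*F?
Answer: 210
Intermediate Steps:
z(N, f) = 105/2 (z(N, f) = (½)*105 = 105/2)
4*z(K(-2, 1), 12) = 4*(105/2) = 210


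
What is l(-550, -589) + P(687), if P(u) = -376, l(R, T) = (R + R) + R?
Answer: -2026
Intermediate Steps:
l(R, T) = 3*R (l(R, T) = 2*R + R = 3*R)
l(-550, -589) + P(687) = 3*(-550) - 376 = -1650 - 376 = -2026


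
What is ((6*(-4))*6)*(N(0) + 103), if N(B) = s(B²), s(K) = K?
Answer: -14832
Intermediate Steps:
N(B) = B²
((6*(-4))*6)*(N(0) + 103) = ((6*(-4))*6)*(0² + 103) = (-24*6)*(0 + 103) = -144*103 = -14832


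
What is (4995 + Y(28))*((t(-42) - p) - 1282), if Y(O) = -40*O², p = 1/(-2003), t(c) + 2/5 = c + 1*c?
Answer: 72158321043/2003 ≈ 3.6025e+7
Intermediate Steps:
t(c) = -⅖ + 2*c (t(c) = -⅖ + (c + 1*c) = -⅖ + (c + c) = -⅖ + 2*c)
p = -1/2003 ≈ -0.00049925
(4995 + Y(28))*((t(-42) - p) - 1282) = (4995 - 40*28²)*(((-⅖ + 2*(-42)) - 1*(-1/2003)) - 1282) = (4995 - 40*784)*(((-⅖ - 84) + 1/2003) - 1282) = (4995 - 31360)*((-422/5 + 1/2003) - 1282) = -26365*(-845261/10015 - 1282) = -26365*(-13684491/10015) = 72158321043/2003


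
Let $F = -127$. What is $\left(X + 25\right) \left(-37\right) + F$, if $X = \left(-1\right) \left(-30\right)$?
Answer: $-2162$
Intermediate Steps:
$X = 30$
$\left(X + 25\right) \left(-37\right) + F = \left(30 + 25\right) \left(-37\right) - 127 = 55 \left(-37\right) - 127 = -2035 - 127 = -2162$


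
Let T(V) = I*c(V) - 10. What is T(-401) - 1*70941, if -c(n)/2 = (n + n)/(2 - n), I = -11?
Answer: -28610897/403 ≈ -70995.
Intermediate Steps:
c(n) = -4*n/(2 - n) (c(n) = -2*(n + n)/(2 - n) = -2*2*n/(2 - n) = -4*n/(2 - n))
T(V) = -10 - 44*V/(-2 + V) (T(V) = -44*V/(-2 + V) - 10 = -10 - 44*V/(-2 + V))
T(-401) - 1*70941 = 2*(10 - 27*(-401))/(-2 - 401) - 1*70941 = 2*(10 + 10827)/(-403) - 70941 = 2*(-1/403)*10837 - 70941 = -21674/403 - 70941 = -28610897/403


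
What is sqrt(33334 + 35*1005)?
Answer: sqrt(68509) ≈ 261.74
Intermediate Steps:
sqrt(33334 + 35*1005) = sqrt(33334 + 35175) = sqrt(68509)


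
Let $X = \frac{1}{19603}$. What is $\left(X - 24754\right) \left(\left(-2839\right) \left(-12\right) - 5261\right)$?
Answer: $- \frac{13978673405427}{19603} \approx -7.1309 \cdot 10^{8}$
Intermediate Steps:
$X = \frac{1}{19603} \approx 5.1013 \cdot 10^{-5}$
$\left(X - 24754\right) \left(\left(-2839\right) \left(-12\right) - 5261\right) = \left(\frac{1}{19603} - 24754\right) \left(\left(-2839\right) \left(-12\right) - 5261\right) = - \frac{485252661 \left(34068 - 5261\right)}{19603} = \left(- \frac{485252661}{19603}\right) 28807 = - \frac{13978673405427}{19603}$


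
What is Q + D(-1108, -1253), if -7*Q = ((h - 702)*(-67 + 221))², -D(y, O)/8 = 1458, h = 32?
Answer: -1520884864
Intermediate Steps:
D(y, O) = -11664 (D(y, O) = -8*1458 = -11664)
Q = -1520873200 (Q = -(-67 + 221)²*(32 - 702)²/7 = -(-670*154)²/7 = -⅐*(-103180)² = -⅐*10646112400 = -1520873200)
Q + D(-1108, -1253) = -1520873200 - 11664 = -1520884864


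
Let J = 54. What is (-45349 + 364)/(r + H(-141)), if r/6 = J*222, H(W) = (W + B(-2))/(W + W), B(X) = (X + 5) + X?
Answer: -6342885/10141918 ≈ -0.62541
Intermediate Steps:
B(X) = 5 + 2*X (B(X) = (5 + X) + X = 5 + 2*X)
H(W) = (1 + W)/(2*W) (H(W) = (W + (5 + 2*(-2)))/(W + W) = (W + (5 - 4))/((2*W)) = (W + 1)*(1/(2*W)) = (1 + W)*(1/(2*W)) = (1 + W)/(2*W))
r = 71928 (r = 6*(54*222) = 6*11988 = 71928)
(-45349 + 364)/(r + H(-141)) = (-45349 + 364)/(71928 + (½)*(1 - 141)/(-141)) = -44985/(71928 + (½)*(-1/141)*(-140)) = -44985/(71928 + 70/141) = -44985/10141918/141 = -44985*141/10141918 = -6342885/10141918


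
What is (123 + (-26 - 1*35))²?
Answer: 3844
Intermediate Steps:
(123 + (-26 - 1*35))² = (123 + (-26 - 35))² = (123 - 61)² = 62² = 3844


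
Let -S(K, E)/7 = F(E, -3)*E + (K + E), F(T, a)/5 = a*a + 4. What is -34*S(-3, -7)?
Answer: -110670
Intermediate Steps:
F(T, a) = 20 + 5*a**2 (F(T, a) = 5*(a*a + 4) = 5*(a**2 + 4) = 5*(4 + a**2) = 20 + 5*a**2)
S(K, E) = -462*E - 7*K (S(K, E) = -7*((20 + 5*(-3)**2)*E + (K + E)) = -7*((20 + 5*9)*E + (E + K)) = -7*((20 + 45)*E + (E + K)) = -7*(65*E + (E + K)) = -7*(K + 66*E) = -462*E - 7*K)
-34*S(-3, -7) = -34*(-462*(-7) - 7*(-3)) = -34*(3234 + 21) = -34*3255 = -110670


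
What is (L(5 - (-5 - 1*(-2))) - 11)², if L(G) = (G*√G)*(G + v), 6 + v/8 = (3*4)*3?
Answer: 31490169 - 87296*√2 ≈ 3.1367e+7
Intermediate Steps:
v = 240 (v = -48 + 8*((3*4)*3) = -48 + 8*(12*3) = -48 + 8*36 = -48 + 288 = 240)
L(G) = G^(3/2)*(240 + G) (L(G) = (G*√G)*(G + 240) = G^(3/2)*(240 + G))
(L(5 - (-5 - 1*(-2))) - 11)² = ((5 - (-5 - 1*(-2)))^(3/2)*(240 + (5 - (-5 - 1*(-2)))) - 11)² = ((5 - (-5 + 2))^(3/2)*(240 + (5 - (-5 + 2))) - 11)² = ((5 - 1*(-3))^(3/2)*(240 + (5 - 1*(-3))) - 11)² = ((5 + 3)^(3/2)*(240 + (5 + 3)) - 11)² = (8^(3/2)*(240 + 8) - 11)² = ((16*√2)*248 - 11)² = (3968*√2 - 11)² = (-11 + 3968*√2)²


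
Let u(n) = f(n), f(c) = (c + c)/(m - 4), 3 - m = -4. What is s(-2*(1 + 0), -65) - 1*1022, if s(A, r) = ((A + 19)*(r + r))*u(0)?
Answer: -1022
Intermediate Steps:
m = 7 (m = 3 - 1*(-4) = 3 + 4 = 7)
f(c) = 2*c/3 (f(c) = (c + c)/(7 - 4) = (2*c)/3 = (2*c)*(1/3) = 2*c/3)
u(n) = 2*n/3
s(A, r) = 0 (s(A, r) = ((A + 19)*(r + r))*((2/3)*0) = ((19 + A)*(2*r))*0 = (2*r*(19 + A))*0 = 0)
s(-2*(1 + 0), -65) - 1*1022 = 0 - 1*1022 = 0 - 1022 = -1022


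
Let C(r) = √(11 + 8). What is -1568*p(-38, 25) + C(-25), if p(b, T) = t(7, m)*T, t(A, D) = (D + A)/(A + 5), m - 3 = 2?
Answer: -39200 + √19 ≈ -39196.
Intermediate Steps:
m = 5 (m = 3 + 2 = 5)
t(A, D) = (A + D)/(5 + A)
p(b, T) = T (p(b, T) = ((7 + 5)/(5 + 7))*T = (12/12)*T = ((1/12)*12)*T = 1*T = T)
C(r) = √19
-1568*p(-38, 25) + C(-25) = -1568*25 + √19 = -39200 + √19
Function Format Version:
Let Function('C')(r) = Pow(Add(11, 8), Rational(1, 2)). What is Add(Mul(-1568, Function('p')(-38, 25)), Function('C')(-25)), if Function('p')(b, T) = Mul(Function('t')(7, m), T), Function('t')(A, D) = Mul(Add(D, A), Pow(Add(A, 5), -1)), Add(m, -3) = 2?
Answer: Add(-39200, Pow(19, Rational(1, 2))) ≈ -39196.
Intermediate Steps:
m = 5 (m = Add(3, 2) = 5)
Function('t')(A, D) = Mul(Pow(Add(5, A), -1), Add(A, D)) (Function('t')(A, D) = Mul(Add(A, D), Pow(Add(5, A), -1)) = Mul(Pow(Add(5, A), -1), Add(A, D)))
Function('p')(b, T) = T (Function('p')(b, T) = Mul(Mul(Pow(Add(5, 7), -1), Add(7, 5)), T) = Mul(Mul(Pow(12, -1), 12), T) = Mul(Mul(Rational(1, 12), 12), T) = Mul(1, T) = T)
Function('C')(r) = Pow(19, Rational(1, 2))
Add(Mul(-1568, Function('p')(-38, 25)), Function('C')(-25)) = Add(Mul(-1568, 25), Pow(19, Rational(1, 2))) = Add(-39200, Pow(19, Rational(1, 2)))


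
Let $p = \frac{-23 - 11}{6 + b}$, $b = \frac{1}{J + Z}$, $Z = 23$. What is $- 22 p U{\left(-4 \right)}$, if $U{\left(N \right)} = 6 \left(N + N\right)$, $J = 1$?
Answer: $- \frac{861696}{145} \approx -5942.7$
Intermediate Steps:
$U{\left(N \right)} = 12 N$ ($U{\left(N \right)} = 6 \cdot 2 N = 12 N$)
$b = \frac{1}{24}$ ($b = \frac{1}{1 + 23} = \frac{1}{24} \approx 0.041667$)
$p = - \frac{816}{145}$ ($p = \frac{-23 - 11}{6 + \frac{1}{24}} = - \frac{34}{\frac{145}{24}} = \left(-34\right) \frac{24}{145} = - \frac{816}{145} \approx -5.6276$)
$- 22 p U{\left(-4 \right)} = \left(-22\right) \left(- \frac{816}{145}\right) 12 \left(-4\right) = \frac{17952}{145} \left(-48\right) = - \frac{861696}{145}$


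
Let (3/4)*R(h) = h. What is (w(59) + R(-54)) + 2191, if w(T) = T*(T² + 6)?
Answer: 207852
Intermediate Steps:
R(h) = 4*h/3
w(T) = T*(6 + T²)
(w(59) + R(-54)) + 2191 = (59*(6 + 59²) + (4/3)*(-54)) + 2191 = (59*(6 + 3481) - 72) + 2191 = (59*3487 - 72) + 2191 = (205733 - 72) + 2191 = 205661 + 2191 = 207852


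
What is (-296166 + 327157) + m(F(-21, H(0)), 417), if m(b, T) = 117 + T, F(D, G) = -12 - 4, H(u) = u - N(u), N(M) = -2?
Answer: 31525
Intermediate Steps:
H(u) = 2 + u (H(u) = u - 1*(-2) = u + 2 = 2 + u)
F(D, G) = -16
(-296166 + 327157) + m(F(-21, H(0)), 417) = (-296166 + 327157) + (117 + 417) = 30991 + 534 = 31525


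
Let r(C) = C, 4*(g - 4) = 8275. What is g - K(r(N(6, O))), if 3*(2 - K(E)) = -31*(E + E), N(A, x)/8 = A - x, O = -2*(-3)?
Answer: 8283/4 ≈ 2070.8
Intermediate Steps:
O = 6
g = 8291/4 (g = 4 + (¼)*8275 = 4 + 8275/4 = 8291/4 ≈ 2072.8)
N(A, x) = -8*x + 8*A (N(A, x) = 8*(A - x) = -8*x + 8*A)
K(E) = 2 + 62*E/3 (K(E) = 2 - (-31)*(E + E)/3 = 2 - (-31)*2*E/3 = 2 - (-62)*E/3 = 2 + 62*E/3)
g - K(r(N(6, O))) = 8291/4 - (2 + 62*(-8*6 + 8*6)/3) = 8291/4 - (2 + 62*(-48 + 48)/3) = 8291/4 - (2 + (62/3)*0) = 8291/4 - (2 + 0) = 8291/4 - 1*2 = 8291/4 - 2 = 8283/4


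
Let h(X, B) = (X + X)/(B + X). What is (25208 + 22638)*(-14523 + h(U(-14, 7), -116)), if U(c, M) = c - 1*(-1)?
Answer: -89636658086/129 ≈ -6.9486e+8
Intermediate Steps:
U(c, M) = 1 + c (U(c, M) = c + 1 = 1 + c)
h(X, B) = 2*X/(B + X) (h(X, B) = (2*X)/(B + X) = 2*X/(B + X))
(25208 + 22638)*(-14523 + h(U(-14, 7), -116)) = (25208 + 22638)*(-14523 + 2*(1 - 14)/(-116 + (1 - 14))) = 47846*(-14523 + 2*(-13)/(-116 - 13)) = 47846*(-14523 + 2*(-13)/(-129)) = 47846*(-14523 + 2*(-13)*(-1/129)) = 47846*(-14523 + 26/129) = 47846*(-1873441/129) = -89636658086/129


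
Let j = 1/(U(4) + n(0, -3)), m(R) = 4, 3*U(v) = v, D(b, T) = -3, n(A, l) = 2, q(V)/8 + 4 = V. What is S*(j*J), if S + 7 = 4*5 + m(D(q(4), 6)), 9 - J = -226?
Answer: 2397/2 ≈ 1198.5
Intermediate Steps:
J = 235 (J = 9 - 1*(-226) = 9 + 226 = 235)
q(V) = -32 + 8*V
U(v) = v/3
j = 3/10 (j = 1/((1/3)*4 + 2) = 1/(4/3 + 2) = 1/(10/3) = 3/10 ≈ 0.30000)
S = 17 (S = -7 + (4*5 + 4) = -7 + (20 + 4) = -7 + 24 = 17)
S*(j*J) = 17*((3/10)*235) = 17*(141/2) = 2397/2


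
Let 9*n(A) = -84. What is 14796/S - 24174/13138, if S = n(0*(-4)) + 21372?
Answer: -120761721/105248518 ≈ -1.1474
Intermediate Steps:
n(A) = -28/3 (n(A) = (1/9)*(-84) = -28/3)
S = 64088/3 (S = -28/3 + 21372 = 64088/3 ≈ 21363.)
14796/S - 24174/13138 = 14796/(64088/3) - 24174/13138 = 14796*(3/64088) - 24174*1/13138 = 11097/16022 - 12087/6569 = -120761721/105248518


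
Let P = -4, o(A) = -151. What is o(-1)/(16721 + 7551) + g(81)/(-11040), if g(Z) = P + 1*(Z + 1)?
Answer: -18543/1395640 ≈ -0.013286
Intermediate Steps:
g(Z) = -3 + Z (g(Z) = -4 + 1*(Z + 1) = -4 + 1*(1 + Z) = -4 + (1 + Z) = -3 + Z)
o(-1)/(16721 + 7551) + g(81)/(-11040) = -151/(16721 + 7551) + (-3 + 81)/(-11040) = -151/24272 + 78*(-1/11040) = -151*1/24272 - 13/1840 = -151/24272 - 13/1840 = -18543/1395640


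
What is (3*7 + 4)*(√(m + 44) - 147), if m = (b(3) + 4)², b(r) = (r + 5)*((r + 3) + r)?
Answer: -3675 + 50*√1455 ≈ -1767.8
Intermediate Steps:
b(r) = (3 + 2*r)*(5 + r) (b(r) = (5 + r)*((3 + r) + r) = (5 + r)*(3 + 2*r) = (3 + 2*r)*(5 + r))
m = 5776 (m = ((15 + 2*3² + 13*3) + 4)² = ((15 + 2*9 + 39) + 4)² = ((15 + 18 + 39) + 4)² = (72 + 4)² = 76² = 5776)
(3*7 + 4)*(√(m + 44) - 147) = (3*7 + 4)*(√(5776 + 44) - 147) = (21 + 4)*(√5820 - 147) = 25*(2*√1455 - 147) = 25*(-147 + 2*√1455) = -3675 + 50*√1455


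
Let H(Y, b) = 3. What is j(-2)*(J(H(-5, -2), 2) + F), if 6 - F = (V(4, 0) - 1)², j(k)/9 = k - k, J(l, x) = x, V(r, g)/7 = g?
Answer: 0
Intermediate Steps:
V(r, g) = 7*g
j(k) = 0 (j(k) = 9*(k - k) = 9*0 = 0)
F = 5 (F = 6 - (7*0 - 1)² = 6 - (0 - 1)² = 6 - 1*(-1)² = 6 - 1*1 = 6 - 1 = 5)
j(-2)*(J(H(-5, -2), 2) + F) = 0*(2 + 5) = 0*7 = 0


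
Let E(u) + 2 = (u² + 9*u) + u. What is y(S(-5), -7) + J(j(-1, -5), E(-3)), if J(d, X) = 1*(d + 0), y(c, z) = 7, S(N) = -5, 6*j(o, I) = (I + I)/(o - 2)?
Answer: 68/9 ≈ 7.5556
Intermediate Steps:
j(o, I) = I/(3*(-2 + o)) (j(o, I) = ((I + I)/(o - 2))/6 = ((2*I)/(-2 + o))/6 = (2*I/(-2 + o))/6 = I/(3*(-2 + o)))
E(u) = -2 + u² + 10*u (E(u) = -2 + ((u² + 9*u) + u) = -2 + (u² + 10*u) = -2 + u² + 10*u)
J(d, X) = d (J(d, X) = 1*d = d)
y(S(-5), -7) + J(j(-1, -5), E(-3)) = 7 + (⅓)*(-5)/(-2 - 1) = 7 + (⅓)*(-5)/(-3) = 7 + (⅓)*(-5)*(-⅓) = 7 + 5/9 = 68/9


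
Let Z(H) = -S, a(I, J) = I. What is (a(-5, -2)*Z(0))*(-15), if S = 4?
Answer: -300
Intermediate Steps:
Z(H) = -4 (Z(H) = -1*4 = -4)
(a(-5, -2)*Z(0))*(-15) = -5*(-4)*(-15) = 20*(-15) = -300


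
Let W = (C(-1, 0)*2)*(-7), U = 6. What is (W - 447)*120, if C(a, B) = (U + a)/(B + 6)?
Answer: -55040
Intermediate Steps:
C(a, B) = (6 + a)/(6 + B) (C(a, B) = (6 + a)/(B + 6) = (6 + a)/(6 + B))
W = -35/3 (W = (((6 - 1)/(6 + 0))*2)*(-7) = ((5/6)*2)*(-7) = (((⅙)*5)*2)*(-7) = ((⅚)*2)*(-7) = (5/3)*(-7) = -35/3 ≈ -11.667)
(W - 447)*120 = (-35/3 - 447)*120 = -1376/3*120 = -55040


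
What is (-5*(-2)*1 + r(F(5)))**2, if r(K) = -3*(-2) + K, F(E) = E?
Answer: 441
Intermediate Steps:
r(K) = 6 + K
(-5*(-2)*1 + r(F(5)))**2 = (-5*(-2)*1 + (6 + 5))**2 = (10*1 + 11)**2 = (10 + 11)**2 = 21**2 = 441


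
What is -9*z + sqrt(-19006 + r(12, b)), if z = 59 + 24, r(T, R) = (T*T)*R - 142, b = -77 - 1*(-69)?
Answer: -747 + 10*I*sqrt(203) ≈ -747.0 + 142.48*I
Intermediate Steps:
b = -8 (b = -77 + 69 = -8)
r(T, R) = -142 + R*T**2 (r(T, R) = T**2*R - 142 = R*T**2 - 142 = -142 + R*T**2)
z = 83
-9*z + sqrt(-19006 + r(12, b)) = -9*83 + sqrt(-19006 + (-142 - 8*12**2)) = -747 + sqrt(-19006 + (-142 - 8*144)) = -747 + sqrt(-19006 + (-142 - 1152)) = -747 + sqrt(-19006 - 1294) = -747 + sqrt(-20300) = -747 + 10*I*sqrt(203)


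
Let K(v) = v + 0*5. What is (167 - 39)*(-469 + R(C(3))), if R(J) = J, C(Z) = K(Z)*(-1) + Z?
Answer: -60032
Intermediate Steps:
K(v) = v (K(v) = v + 0 = v)
C(Z) = 0 (C(Z) = Z*(-1) + Z = -Z + Z = 0)
(167 - 39)*(-469 + R(C(3))) = (167 - 39)*(-469 + 0) = 128*(-469) = -60032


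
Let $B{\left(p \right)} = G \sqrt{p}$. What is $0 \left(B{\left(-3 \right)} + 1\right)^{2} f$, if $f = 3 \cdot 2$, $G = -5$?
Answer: $0$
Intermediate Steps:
$f = 6$
$B{\left(p \right)} = - 5 \sqrt{p}$
$0 \left(B{\left(-3 \right)} + 1\right)^{2} f = 0 \left(- 5 \sqrt{-3} + 1\right)^{2} \cdot 6 = 0 \left(- 5 i \sqrt{3} + 1\right)^{2} \cdot 6 = 0 \left(1 - 5 i \sqrt{3}\right)^{2} \cdot 6 = 0 \cdot 6 = 0$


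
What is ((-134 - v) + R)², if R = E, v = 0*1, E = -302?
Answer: 190096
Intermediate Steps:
v = 0
R = -302
((-134 - v) + R)² = ((-134 - 1*0) - 302)² = ((-134 + 0) - 302)² = (-134 - 302)² = (-436)² = 190096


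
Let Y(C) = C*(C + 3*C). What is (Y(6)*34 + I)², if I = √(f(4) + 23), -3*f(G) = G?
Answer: (14688 + √195)²/9 ≈ 2.4016e+7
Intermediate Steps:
f(G) = -G/3
Y(C) = 4*C² (Y(C) = C*(4*C) = 4*C²)
I = √195/3 (I = √(-⅓*4 + 23) = √(-4/3 + 23) = √(65/3) = √195/3 ≈ 4.6547)
(Y(6)*34 + I)² = ((4*6²)*34 + √195/3)² = ((4*36)*34 + √195/3)² = (144*34 + √195/3)² = (4896 + √195/3)²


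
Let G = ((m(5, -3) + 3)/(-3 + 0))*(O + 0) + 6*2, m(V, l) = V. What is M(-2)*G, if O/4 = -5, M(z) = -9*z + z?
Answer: 3136/3 ≈ 1045.3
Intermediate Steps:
M(z) = -8*z
O = -20 (O = 4*(-5) = -20)
G = 196/3 (G = ((5 + 3)/(-3 + 0))*(-20 + 0) + 6*2 = (8/(-3))*(-20) + 12 = (8*(-⅓))*(-20) + 12 = -8/3*(-20) + 12 = 160/3 + 12 = 196/3 ≈ 65.333)
M(-2)*G = -8*(-2)*(196/3) = 16*(196/3) = 3136/3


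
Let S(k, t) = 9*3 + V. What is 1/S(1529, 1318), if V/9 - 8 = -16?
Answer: -1/45 ≈ -0.022222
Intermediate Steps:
V = -72 (V = 72 + 9*(-16) = 72 - 144 = -72)
S(k, t) = -45 (S(k, t) = 9*3 - 72 = 27 - 72 = -45)
1/S(1529, 1318) = 1/(-45) = -1/45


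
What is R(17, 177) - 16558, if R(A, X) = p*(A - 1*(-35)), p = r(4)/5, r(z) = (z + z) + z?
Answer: -82166/5 ≈ -16433.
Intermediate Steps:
r(z) = 3*z (r(z) = 2*z + z = 3*z)
p = 12/5 (p = (3*4)/5 = 12*(⅕) = 12/5 ≈ 2.4000)
R(A, X) = 84 + 12*A/5 (R(A, X) = 12*(A - 1*(-35))/5 = 12*(A + 35)/5 = 12*(35 + A)/5 = 84 + 12*A/5)
R(17, 177) - 16558 = (84 + (12/5)*17) - 16558 = (84 + 204/5) - 16558 = 624/5 - 16558 = -82166/5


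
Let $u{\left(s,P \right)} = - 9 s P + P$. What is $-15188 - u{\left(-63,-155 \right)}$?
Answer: $72852$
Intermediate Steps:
$u{\left(s,P \right)} = P - 9 P s$ ($u{\left(s,P \right)} = - 9 P s + P = P - 9 P s$)
$-15188 - u{\left(-63,-155 \right)} = -15188 - - 155 \left(1 - -567\right) = -15188 - - 155 \left(1 + 567\right) = -15188 - \left(-155\right) 568 = -15188 - -88040 = -15188 + 88040 = 72852$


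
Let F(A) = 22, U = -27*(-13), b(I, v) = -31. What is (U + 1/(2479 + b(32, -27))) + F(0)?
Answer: 913105/2448 ≈ 373.00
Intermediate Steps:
U = 351
(U + 1/(2479 + b(32, -27))) + F(0) = (351 + 1/(2479 - 31)) + 22 = (351 + 1/2448) + 22 = 859249/2448 + 22 = 913105/2448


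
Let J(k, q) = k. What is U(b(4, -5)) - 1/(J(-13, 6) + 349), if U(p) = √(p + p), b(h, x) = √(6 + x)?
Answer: -1/336 + √2 ≈ 1.4112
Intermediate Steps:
U(p) = √2*√p (U(p) = √(2*p) = √2*√p)
U(b(4, -5)) - 1/(J(-13, 6) + 349) = √2*√(√(6 - 5)) - 1/(-13 + 349) = √2*√(√1) - 1/336 = √2*√1 - 1*1/336 = √2*1 - 1/336 = √2 - 1/336 = -1/336 + √2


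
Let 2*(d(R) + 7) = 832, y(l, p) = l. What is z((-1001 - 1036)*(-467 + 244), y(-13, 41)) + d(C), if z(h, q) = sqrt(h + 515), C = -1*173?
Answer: 409 + sqrt(454766) ≈ 1083.4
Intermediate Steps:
C = -173
d(R) = 409 (d(R) = -7 + (1/2)*832 = -7 + 416 = 409)
z(h, q) = sqrt(515 + h)
z((-1001 - 1036)*(-467 + 244), y(-13, 41)) + d(C) = sqrt(515 + (-1001 - 1036)*(-467 + 244)) + 409 = sqrt(515 - 2037*(-223)) + 409 = sqrt(515 + 454251) + 409 = sqrt(454766) + 409 = 409 + sqrt(454766)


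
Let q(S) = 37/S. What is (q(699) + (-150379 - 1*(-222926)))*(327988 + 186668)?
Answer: 8699468825280/233 ≈ 3.7337e+10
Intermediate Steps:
(q(699) + (-150379 - 1*(-222926)))*(327988 + 186668) = (37/699 + (-150379 - 1*(-222926)))*(327988 + 186668) = (37*(1/699) + (-150379 + 222926))*514656 = (37/699 + 72547)*514656 = (50710390/699)*514656 = 8699468825280/233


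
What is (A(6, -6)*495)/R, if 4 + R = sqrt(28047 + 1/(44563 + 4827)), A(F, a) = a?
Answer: -65194800/153827899 - 330*sqrt(68417069338090)/153827899 ≈ -18.168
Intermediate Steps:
R = -4 + sqrt(68417069338090)/49390 (R = -4 + sqrt(28047 + 1/(44563 + 4827)) = -4 + sqrt(28047 + 1/49390) = -4 + sqrt(1385241331/49390) = -4 + sqrt(68417069338090)/49390 ≈ 163.47)
(A(6, -6)*495)/R = (-6*495)/(-4 + sqrt(68417069338090)/49390) = -2970/(-4 + sqrt(68417069338090)/49390)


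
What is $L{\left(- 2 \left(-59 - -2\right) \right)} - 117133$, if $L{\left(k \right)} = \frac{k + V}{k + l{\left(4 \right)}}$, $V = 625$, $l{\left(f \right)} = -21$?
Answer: $- \frac{10892630}{93} \approx -1.1713 \cdot 10^{5}$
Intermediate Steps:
$L{\left(k \right)} = \frac{625 + k}{-21 + k}$ ($L{\left(k \right)} = \frac{k + 625}{k - 21} = \frac{625 + k}{-21 + k}$)
$L{\left(- 2 \left(-59 - -2\right) \right)} - 117133 = \frac{625 - 2 \left(-59 - -2\right)}{-21 - 2 \left(-59 - -2\right)} - 117133 = \frac{625 - 2 \left(-59 + 2\right)}{-21 - 2 \left(-59 + 2\right)} - 117133 = \frac{625 - -114}{-21 - -114} - 117133 = \frac{625 + 114}{-21 + 114} - 117133 = \frac{1}{93} \cdot 739 - 117133 = \frac{739}{93} - 117133 = - \frac{10892630}{93}$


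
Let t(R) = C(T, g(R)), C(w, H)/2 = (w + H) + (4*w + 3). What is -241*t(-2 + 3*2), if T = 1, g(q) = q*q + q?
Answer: -13496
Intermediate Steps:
g(q) = q + q² (g(q) = q² + q = q + q²)
C(w, H) = 6 + 2*H + 10*w (C(w, H) = 2*((w + H) + (4*w + 3)) = 2*((H + w) + (3 + 4*w)) = 2*(3 + H + 5*w) = 6 + 2*H + 10*w)
t(R) = 16 + 2*R*(1 + R) (t(R) = 6 + 2*(R*(1 + R)) + 10*1 = 6 + 2*R*(1 + R) + 10 = 16 + 2*R*(1 + R))
-241*t(-2 + 3*2) = -241*(16 + 2*(-2 + 3*2)*(1 + (-2 + 3*2))) = -241*(16 + 2*(-2 + 6)*(1 + (-2 + 6))) = -241*(16 + 2*4*(1 + 4)) = -241*(16 + 2*4*5) = -241*(16 + 40) = -241*56 = -13496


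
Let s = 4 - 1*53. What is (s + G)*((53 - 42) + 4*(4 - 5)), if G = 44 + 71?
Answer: 462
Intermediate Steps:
G = 115
s = -49 (s = 4 - 53 = -49)
(s + G)*((53 - 42) + 4*(4 - 5)) = (-49 + 115)*((53 - 42) + 4*(4 - 5)) = 66*(11 + 4*(-1)) = 66*(11 - 4) = 66*7 = 462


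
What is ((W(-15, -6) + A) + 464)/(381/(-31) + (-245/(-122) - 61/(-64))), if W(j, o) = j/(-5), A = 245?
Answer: -86169088/1129033 ≈ -76.321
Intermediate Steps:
W(j, o) = -j/5 (W(j, o) = j*(-⅕) = -j/5)
((W(-15, -6) + A) + 464)/(381/(-31) + (-245/(-122) - 61/(-64))) = ((-⅕*(-15) + 245) + 464)/(381/(-31) + (-245/(-122) - 61/(-64))) = ((3 + 245) + 464)/(381*(-1/31) + (-245*(-1/122) - 61*(-1/64))) = (248 + 464)/(-381/31 + (245/122 + 61/64)) = 712/(-381/31 + 11561/3904) = 712/(-1129033/121024) = 712*(-121024/1129033) = -86169088/1129033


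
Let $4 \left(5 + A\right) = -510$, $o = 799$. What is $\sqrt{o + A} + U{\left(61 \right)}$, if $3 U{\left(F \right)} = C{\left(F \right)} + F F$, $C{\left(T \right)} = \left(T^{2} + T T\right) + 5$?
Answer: $\frac{11168}{3} + \frac{\sqrt{2666}}{2} \approx 3748.5$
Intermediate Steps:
$C{\left(T \right)} = 5 + 2 T^{2}$ ($C{\left(T \right)} = \left(T^{2} + T^{2}\right) + 5 = 2 T^{2} + 5 = 5 + 2 T^{2}$)
$A = - \frac{265}{2}$ ($A = -5 + \frac{1}{4} \left(-510\right) = -5 - \frac{255}{2} = - \frac{265}{2} \approx -132.5$)
$U{\left(F \right)} = \frac{5}{3} + F^{2}$ ($U{\left(F \right)} = \frac{\left(5 + 2 F^{2}\right) + F F}{3} = \frac{\left(5 + 2 F^{2}\right) + F^{2}}{3} = \frac{5 + 3 F^{2}}{3} = \frac{5}{3} + F^{2}$)
$\sqrt{o + A} + U{\left(61 \right)} = \sqrt{799 - \frac{265}{2}} + \left(\frac{5}{3} + 61^{2}\right) = \sqrt{\frac{1333}{2}} + \left(\frac{5}{3} + 3721\right) = \frac{\sqrt{2666}}{2} + \frac{11168}{3} = \frac{11168}{3} + \frac{\sqrt{2666}}{2}$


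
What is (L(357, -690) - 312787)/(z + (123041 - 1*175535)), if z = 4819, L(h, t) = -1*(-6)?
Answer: 312781/47675 ≈ 6.5607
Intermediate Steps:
L(h, t) = 6
(L(357, -690) - 312787)/(z + (123041 - 1*175535)) = (6 - 312787)/(4819 + (123041 - 1*175535)) = -312781/(4819 + (123041 - 175535)) = -312781/(4819 - 52494) = -312781/(-47675) = -312781*(-1/47675) = 312781/47675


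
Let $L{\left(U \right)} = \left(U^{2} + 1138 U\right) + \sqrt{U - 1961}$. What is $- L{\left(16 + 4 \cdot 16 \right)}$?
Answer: $-97440 - 3 i \sqrt{209} \approx -97440.0 - 43.37 i$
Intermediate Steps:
$L{\left(U \right)} = U^{2} + \sqrt{-1961 + U} + 1138 U$ ($L{\left(U \right)} = \left(U^{2} + 1138 U\right) + \sqrt{-1961 + U} = U^{2} + \sqrt{-1961 + U} + 1138 U$)
$- L{\left(16 + 4 \cdot 16 \right)} = - (\left(16 + 4 \cdot 16\right)^{2} + \sqrt{-1961 + \left(16 + 4 \cdot 16\right)} + 1138 \left(16 + 4 \cdot 16\right)) = - (\left(16 + 64\right)^{2} + \sqrt{-1961 + \left(16 + 64\right)} + 1138 \left(16 + 64\right)) = - (80^{2} + \sqrt{-1961 + 80} + 1138 \cdot 80) = - (6400 + \sqrt{-1881} + 91040) = - (6400 + 3 i \sqrt{209} + 91040) = - (97440 + 3 i \sqrt{209}) = -97440 - 3 i \sqrt{209}$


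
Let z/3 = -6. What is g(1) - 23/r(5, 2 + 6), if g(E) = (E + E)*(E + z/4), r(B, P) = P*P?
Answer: -471/64 ≈ -7.3594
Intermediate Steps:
z = -18 (z = 3*(-6) = -18)
r(B, P) = P**2
g(E) = 2*E*(-9/2 + E) (g(E) = (E + E)*(E - 18/4) = (2*E)*(E - 18*1/4) = (2*E)*(E - 9/2) = (2*E)*(-9/2 + E) = 2*E*(-9/2 + E))
g(1) - 23/r(5, 2 + 6) = 1*(-9 + 2*1) - 23/(2 + 6)**2 = 1*(-9 + 2) - 23/8**2 = 1*(-7) - 23/64 = -7 + (1/64)*(-23) = -7 - 23/64 = -471/64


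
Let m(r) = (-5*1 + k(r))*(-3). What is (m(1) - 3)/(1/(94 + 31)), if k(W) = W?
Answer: 1125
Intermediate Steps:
m(r) = 15 - 3*r (m(r) = (-5*1 + r)*(-3) = (-5 + r)*(-3) = 15 - 3*r)
(m(1) - 3)/(1/(94 + 31)) = ((15 - 3*1) - 3)/(1/(94 + 31)) = ((15 - 3) - 3)/(1/125) = (12 - 3)/(1/125) = 9*125 = 1125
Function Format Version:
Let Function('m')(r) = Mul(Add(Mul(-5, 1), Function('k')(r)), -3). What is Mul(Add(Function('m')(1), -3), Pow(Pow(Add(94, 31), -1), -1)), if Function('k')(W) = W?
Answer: 1125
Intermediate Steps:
Function('m')(r) = Add(15, Mul(-3, r)) (Function('m')(r) = Mul(Add(Mul(-5, 1), r), -3) = Mul(Add(-5, r), -3) = Add(15, Mul(-3, r)))
Mul(Add(Function('m')(1), -3), Pow(Pow(Add(94, 31), -1), -1)) = Mul(Add(Add(15, Mul(-3, 1)), -3), Pow(Pow(Add(94, 31), -1), -1)) = Mul(Add(Add(15, -3), -3), Pow(Pow(125, -1), -1)) = Mul(Add(12, -3), Pow(Rational(1, 125), -1)) = Mul(9, 125) = 1125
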